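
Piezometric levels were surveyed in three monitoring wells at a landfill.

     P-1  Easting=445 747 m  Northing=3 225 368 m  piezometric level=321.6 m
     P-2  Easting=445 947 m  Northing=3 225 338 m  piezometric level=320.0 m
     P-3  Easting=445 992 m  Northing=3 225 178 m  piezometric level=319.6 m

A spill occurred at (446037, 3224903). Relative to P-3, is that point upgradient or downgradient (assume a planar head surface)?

downgradient

Taking P-1 as reference: P-2−P-1 = (200, -30, -1.6); P-3−P-1 = (245, -190, -2.0).
Determinant of the coordinate differences = 200·(-190) − 245·(-30) = -30650.
∂h/∂x = [(-1.6)·(-190) − (-2.0)·(-30)] / -30650 = -0.007961
∂h/∂y = [200·(-2.0) − 245·(-1.6)] / -30650 = +0.0002610
Head at (446037, 3224903) = 321.6 + (-0.007961)·(290) + (+0.0002610)·(-465) = 319.17 m.
That is lower than the 319.6 m at P-3, so the point is downgradient.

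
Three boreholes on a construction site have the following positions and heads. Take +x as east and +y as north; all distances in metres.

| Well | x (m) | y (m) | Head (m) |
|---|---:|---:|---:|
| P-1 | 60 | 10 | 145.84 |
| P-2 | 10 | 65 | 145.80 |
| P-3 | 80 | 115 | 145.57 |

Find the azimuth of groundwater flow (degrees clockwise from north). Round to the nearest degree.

037°

Differences from P-1: to P-2 (Δx, Δy, Δh) = (-50, 55, -0.04); to P-3 = (20, 105, -0.27).
Solve a·Δx + b·Δy = Δh: det = (-50)·105 − 20·55 = -6350.
∂h/∂x = [(-0.04)·105 − (-0.27)·55] / -6350 = -0.001677
∂h/∂y = [(-50)·(-0.27) − 20·(-0.04)] / -6350 = -0.002252
Flow direction (−∇h) has components (+0.001677 E, +0.002252 N).
Azimuth = atan2(E, N) = atan2(+0.001677, +0.002252) = 36.7° ≈ 037°.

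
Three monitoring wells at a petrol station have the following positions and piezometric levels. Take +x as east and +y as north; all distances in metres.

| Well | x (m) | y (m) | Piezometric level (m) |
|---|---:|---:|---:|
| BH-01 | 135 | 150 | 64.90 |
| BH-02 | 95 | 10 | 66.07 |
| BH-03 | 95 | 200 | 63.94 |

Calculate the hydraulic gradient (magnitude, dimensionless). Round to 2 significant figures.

Differences from BH-01: to BH-02 (Δx, Δy, Δh) = (-40, -140, +1.17); to BH-03 = (-40, 50, -0.96).
Determinant of the coordinate differences = (-40)·50 − (-40)·(-140) = -7600.
∂h/∂x = [(+1.17)·50 − (-0.96)·(-140)] / -7600 = +0.009987
∂h/∂y = [(-40)·(-0.96) − (-40)·(+1.17)] / -7600 = -0.01121
|∇h| = √(0.009987² + -0.01121²) = 0.01501

0.015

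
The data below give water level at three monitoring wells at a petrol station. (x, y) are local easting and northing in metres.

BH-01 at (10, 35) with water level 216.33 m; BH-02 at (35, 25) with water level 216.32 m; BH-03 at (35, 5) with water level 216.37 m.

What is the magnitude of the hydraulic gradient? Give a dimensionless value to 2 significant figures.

Differences from BH-01: to BH-02 (Δx, Δy, Δh) = (25, -10, -0.01); to BH-03 = (25, -30, +0.04).
Solve a·Δx + b·Δy = Δh: det = 25·(-30) − 25·(-10) = -500.
∂h/∂x = [(-0.01)·(-30) − (+0.04)·(-10)] / -500 = -0.001400
∂h/∂y = [25·(+0.04) − 25·(-0.01)] / -500 = -0.002500
|∇h| = √(-0.001400² + -0.002500²) = 0.002865

0.0029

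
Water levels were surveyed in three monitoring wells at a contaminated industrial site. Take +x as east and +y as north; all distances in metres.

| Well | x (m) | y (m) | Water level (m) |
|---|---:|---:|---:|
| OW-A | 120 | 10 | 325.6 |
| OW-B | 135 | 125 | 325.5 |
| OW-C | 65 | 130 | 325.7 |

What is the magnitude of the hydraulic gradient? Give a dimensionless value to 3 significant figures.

0.00293

Taking OW-A as reference: OW-B−OW-A = (15, 115, -0.1); OW-C−OW-A = (-55, 120, +0.1).
Determinant of the coordinate differences = 15·120 − (-55)·115 = 8125.
∂h/∂x = [(-0.1)·120 − (+0.1)·115] / 8125 = -0.002892
∂h/∂y = [15·(+0.1) − (-55)·(-0.1)] / 8125 = -0.0004923
|∇h| = √(-0.002892² + -0.0004923²) = 0.002934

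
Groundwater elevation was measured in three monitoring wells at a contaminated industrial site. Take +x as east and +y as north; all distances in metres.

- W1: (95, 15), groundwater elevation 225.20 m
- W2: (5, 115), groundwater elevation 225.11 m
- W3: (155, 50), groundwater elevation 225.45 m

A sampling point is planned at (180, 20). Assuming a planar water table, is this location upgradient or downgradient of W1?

With h = a·x + b·y + c and W1 as origin, the differences give:
  (-90)·a + 100·b = -0.09
  60·a + 35·b = +0.25
Eliminate b (×35 and ×100, subtract): -9150·a = -28.150 → a = ∂h/∂x = +0.003077
Back-substitute: b = ∂h/∂y = +0.001869.
Head at (180, 20) = 225.20 + (+0.003077)·(85) + (+0.001869)·(5) = 225.47 m.
That is higher than the 225.20 m at W1, so the point is upgradient.

upgradient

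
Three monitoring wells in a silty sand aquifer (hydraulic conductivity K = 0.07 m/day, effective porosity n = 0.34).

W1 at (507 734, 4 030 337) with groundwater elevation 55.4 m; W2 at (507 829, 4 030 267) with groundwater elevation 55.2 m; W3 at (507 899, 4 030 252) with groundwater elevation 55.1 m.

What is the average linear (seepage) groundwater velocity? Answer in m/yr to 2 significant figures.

With h = a·x + b·y + c and W1 as origin, the differences give:
  95·a + (-70)·b = -0.2
  165·a + (-85)·b = -0.3
Eliminate b (×(-85) and ×(-70), subtract): 3475·a = -4.00 → a = ∂h/∂x = -0.001151
Back-substitute: b = ∂h/∂y = +0.001295.
|∇h| = √(-0.001151² + 0.001295²) = 0.001733
Seepage velocity v = K·i/n = 0.07 × 0.001733 / 0.34 = 0.0003568 m/day = 0.1303 m/yr.

0.13 m/yr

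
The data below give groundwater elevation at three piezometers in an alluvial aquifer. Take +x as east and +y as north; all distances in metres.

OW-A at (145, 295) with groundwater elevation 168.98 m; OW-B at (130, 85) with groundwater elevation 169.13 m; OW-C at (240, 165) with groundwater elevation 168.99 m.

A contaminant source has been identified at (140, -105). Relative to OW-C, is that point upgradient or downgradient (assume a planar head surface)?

With h = a·x + b·y + c and OW-A as origin, the differences give:
  (-15)·a + (-210)·b = +0.15
  95·a + (-130)·b = +0.01
Eliminate b (×(-130) and ×(-210), subtract): 21900·a = -17.400 → a = ∂h/∂x = -0.0007945
Back-substitute: b = ∂h/∂y = -0.0006575.
Head at (140, -105) = 168.98 + (-0.0007945)·(-5) + (-0.0006575)·(-400) = 169.25 m.
That is higher than the 168.99 m at OW-C, so the point is upgradient.

upgradient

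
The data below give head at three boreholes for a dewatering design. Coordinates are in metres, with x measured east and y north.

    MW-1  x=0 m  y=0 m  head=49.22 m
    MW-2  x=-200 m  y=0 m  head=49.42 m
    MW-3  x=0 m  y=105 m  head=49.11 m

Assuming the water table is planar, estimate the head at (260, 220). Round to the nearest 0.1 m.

∂h/∂x = (49.42 − 49.22) / (-200 − 0) = -0.001000
∂h/∂y = (49.11 − 49.22) / (105 − 0) = -0.001048
h(260, 220) = 49.22 + (-0.001000)·(260) + (-0.001048)·(220) = 49.22 -0.260 -0.230 = 48.730 m.

48.7 m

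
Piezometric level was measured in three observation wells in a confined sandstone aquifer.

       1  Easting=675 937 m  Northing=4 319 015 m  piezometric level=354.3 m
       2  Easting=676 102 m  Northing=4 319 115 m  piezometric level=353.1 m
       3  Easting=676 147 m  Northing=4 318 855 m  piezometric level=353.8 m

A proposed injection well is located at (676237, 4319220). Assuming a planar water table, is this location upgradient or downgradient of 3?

downgradient

Differences from 1: to 2 (Δx, Δy, Δh) = (165, 100, -1.2); to 3 = (210, -160, -0.5).
Solve a·Δx + b·Δy = Δh: det = 165·(-160) − 210·100 = -47400.
∂h/∂x = [(-1.2)·(-160) − (-0.5)·100] / -47400 = -0.005105
∂h/∂y = [165·(-0.5) − 210·(-1.2)] / -47400 = -0.003576
Head at (676237, 4319220) = 354.3 + (-0.005105)·(300) + (-0.003576)·(205) = 352.04 m.
That is lower than the 353.8 m at 3, so the point is downgradient.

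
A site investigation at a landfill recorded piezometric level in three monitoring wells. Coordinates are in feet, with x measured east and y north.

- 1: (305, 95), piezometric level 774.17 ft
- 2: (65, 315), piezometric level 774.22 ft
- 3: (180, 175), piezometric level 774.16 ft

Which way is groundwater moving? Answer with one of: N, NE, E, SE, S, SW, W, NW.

Three-point gradient (reference 1): Δ to 2 = (-240, 220, +0.05), Δ to 3 = (-125, 80, -0.01).
∂h/∂x = +0.0007470, ∂h/∂y = +0.001042 (det = 8300).
Flow = −∇h = (-0.0007470 east, -0.001042 north), which points southwest.

SW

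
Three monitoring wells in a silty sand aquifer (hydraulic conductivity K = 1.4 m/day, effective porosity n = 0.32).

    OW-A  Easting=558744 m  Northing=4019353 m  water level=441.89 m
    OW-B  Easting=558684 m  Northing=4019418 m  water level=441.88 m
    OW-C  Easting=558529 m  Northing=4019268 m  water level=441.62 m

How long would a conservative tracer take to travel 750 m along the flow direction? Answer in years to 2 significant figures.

With h = a·x + b·y + c and OW-A as origin, the differences give:
  (-60)·a + 65·b = -0.01
  (-215)·a + (-85)·b = -0.27
Eliminate b (×(-85) and ×65, subtract): 19075·a = 18.400 → a = ∂h/∂x = +0.0009646
Back-substitute: b = ∂h/∂y = +0.0007366.
|∇h| = √(0.0009646² + 0.0007366²) = 0.001214
Seepage velocity v = K·i/n = 1.4 × 0.001214 / 0.32 = 0.005311 m/day.
t = 750 / 0.005311 = 1.412e+05 days = 387 years.

390 years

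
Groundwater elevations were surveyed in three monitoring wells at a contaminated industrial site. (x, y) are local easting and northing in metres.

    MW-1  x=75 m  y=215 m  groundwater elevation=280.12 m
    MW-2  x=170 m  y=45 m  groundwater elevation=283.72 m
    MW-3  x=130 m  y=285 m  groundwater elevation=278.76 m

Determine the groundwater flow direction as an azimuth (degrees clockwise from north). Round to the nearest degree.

Differences from MW-1: to MW-2 (Δx, Δy, Δh) = (95, -170, +3.60); to MW-3 = (55, 70, -1.36).
Determinant of the coordinate differences = 95·70 − 55·(-170) = 16000.
∂h/∂x = [(+3.60)·70 − (-1.36)·(-170)] / 16000 = +0.001300
∂h/∂y = [95·(-1.36) − 55·(+3.60)] / 16000 = -0.02045
Flow direction (−∇h) has components (-0.001300 E, +0.02045 N).
Azimuth = atan2(E, N) = atan2(-0.001300, +0.02045) = 356.4° ≈ 356°.

356°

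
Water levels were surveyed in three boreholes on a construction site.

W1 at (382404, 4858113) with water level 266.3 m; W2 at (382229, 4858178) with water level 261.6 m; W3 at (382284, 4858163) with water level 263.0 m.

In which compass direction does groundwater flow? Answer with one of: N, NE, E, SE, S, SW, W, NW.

NW

Taking W1 as reference: W2−W1 = (-175, 65, -4.7); W3−W1 = (-120, 50, -3.3).
Determinant of the coordinate differences = (-175)·50 − (-120)·65 = -950.
∂h/∂x = [(-4.7)·50 − (-3.3)·65] / -950 = +0.02158
∂h/∂y = [(-175)·(-3.3) − (-120)·(-4.7)] / -950 = -0.01421
Flow = −∇h = (-0.02158 east, +0.01421 north), which points northwest.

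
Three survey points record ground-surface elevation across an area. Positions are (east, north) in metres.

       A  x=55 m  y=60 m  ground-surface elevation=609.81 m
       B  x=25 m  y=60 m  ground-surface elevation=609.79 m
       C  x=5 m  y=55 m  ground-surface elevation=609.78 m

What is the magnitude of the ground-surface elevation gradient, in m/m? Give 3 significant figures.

Three-point gradient (reference A): Δ to B = (-30, 0, -0.02), Δ to C = (-50, -5, -0.03).
∂z/∂x = +0.0006667, ∂z/∂y = -0.0006667 (det = 150).
|∇f| = √(0.0006667² + -0.0006667²) = 0.0009429 m/m

0.000943 m/m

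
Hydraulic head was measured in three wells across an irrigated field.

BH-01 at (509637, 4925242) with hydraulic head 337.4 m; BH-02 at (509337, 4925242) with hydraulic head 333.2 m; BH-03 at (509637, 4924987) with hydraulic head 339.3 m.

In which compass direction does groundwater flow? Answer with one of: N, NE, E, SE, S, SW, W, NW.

NW

∂h/∂x = (333.2 − 337.4) / (509337 − 509637) = +0.01400
∂h/∂y = (339.3 − 337.4) / (4924987 − 4925242) = -0.007451
Flow = −∇h = (-0.01400 east, +0.007451 north), which points northwest.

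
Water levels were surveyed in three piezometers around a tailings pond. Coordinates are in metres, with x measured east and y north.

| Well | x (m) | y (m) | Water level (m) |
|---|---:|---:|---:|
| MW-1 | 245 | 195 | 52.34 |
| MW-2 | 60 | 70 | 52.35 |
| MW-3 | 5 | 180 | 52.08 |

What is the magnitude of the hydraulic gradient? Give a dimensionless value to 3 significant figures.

Taking MW-1 as reference: MW-2−MW-1 = (-185, -125, +0.01); MW-3−MW-1 = (-240, -15, -0.26).
Determinant of the coordinate differences = (-185)·(-15) − (-240)·(-125) = -27225.
∂h/∂x = [(+0.01)·(-15) − (-0.26)·(-125)] / -27225 = +0.001199
∂h/∂y = [(-185)·(-0.26) − (-240)·(+0.01)] / -27225 = -0.001855
|∇h| = √(0.001199² + -0.001855²) = 0.002209

0.00221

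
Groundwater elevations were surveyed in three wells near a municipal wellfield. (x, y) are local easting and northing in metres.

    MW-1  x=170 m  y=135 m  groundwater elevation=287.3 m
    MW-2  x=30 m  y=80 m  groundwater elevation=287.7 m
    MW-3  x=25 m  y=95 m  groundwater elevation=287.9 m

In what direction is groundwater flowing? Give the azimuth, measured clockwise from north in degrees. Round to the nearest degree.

147°

Differences from MW-1: to MW-2 (Δx, Δy, Δh) = (-140, -55, +0.4); to MW-3 = (-145, -40, +0.6).
Solve a·Δx + b·Δy = Δh: det = (-140)·(-40) − (-145)·(-55) = -2375.
∂h/∂x = [(+0.4)·(-40) − (+0.6)·(-55)] / -2375 = -0.007158
∂h/∂y = [(-140)·(+0.6) − (-145)·(+0.4)] / -2375 = +0.01095
Flow direction (−∇h) has components (+0.007158 E, -0.01095 N).
Azimuth = atan2(E, N) = atan2(+0.007158, -0.01095) = 146.8° ≈ 147°.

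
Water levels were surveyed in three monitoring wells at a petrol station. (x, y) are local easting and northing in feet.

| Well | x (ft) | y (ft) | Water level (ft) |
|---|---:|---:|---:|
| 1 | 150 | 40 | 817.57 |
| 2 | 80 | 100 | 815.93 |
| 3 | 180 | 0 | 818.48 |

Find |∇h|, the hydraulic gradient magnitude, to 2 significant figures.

Taking 1 as reference: 2−1 = (-70, 60, -1.64); 3−1 = (30, -40, +0.91).
Solve a·Δx + b·Δy = Δh: det = (-70)·(-40) − 30·60 = 1000.
∂h/∂x = [(-1.64)·(-40) − (+0.91)·60] / 1000 = +0.01100
∂h/∂y = [(-70)·(+0.91) − 30·(-1.64)] / 1000 = -0.01450
|∇h| = √(0.01100² + -0.01450²) = 0.0182

0.018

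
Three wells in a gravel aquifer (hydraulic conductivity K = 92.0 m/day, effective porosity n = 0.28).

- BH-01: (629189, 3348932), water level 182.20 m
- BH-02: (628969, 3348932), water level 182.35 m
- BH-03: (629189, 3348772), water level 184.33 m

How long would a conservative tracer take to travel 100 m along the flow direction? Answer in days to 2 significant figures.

23 days

∂h/∂x = (182.35 − 182.20) / (628969 − 629189) = -0.0006818
∂h/∂y = (184.33 − 182.20) / (3348772 − 3348932) = -0.01331
|∇h| = √(-0.0006818² + -0.01331²) = 0.01333
Seepage velocity v = K·i/n = 92.0 × 0.01333 / 0.28 = 4.38 m/day.
t = 100 / 4.38 = 22.83 days.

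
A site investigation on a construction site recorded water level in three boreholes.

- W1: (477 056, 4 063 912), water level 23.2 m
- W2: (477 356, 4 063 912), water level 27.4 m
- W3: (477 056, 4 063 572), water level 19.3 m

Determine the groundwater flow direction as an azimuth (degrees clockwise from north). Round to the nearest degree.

231°

∂h/∂x = (27.4 − 23.2) / (477356 − 477056) = +0.01400
∂h/∂y = (19.3 − 23.2) / (4063572 − 4063912) = +0.01147
Flow direction (−∇h) has components (-0.01400 E, -0.01147 N).
Azimuth = atan2(E, N) = atan2(-0.01400, -0.01147) = 230.7° ≈ 231°.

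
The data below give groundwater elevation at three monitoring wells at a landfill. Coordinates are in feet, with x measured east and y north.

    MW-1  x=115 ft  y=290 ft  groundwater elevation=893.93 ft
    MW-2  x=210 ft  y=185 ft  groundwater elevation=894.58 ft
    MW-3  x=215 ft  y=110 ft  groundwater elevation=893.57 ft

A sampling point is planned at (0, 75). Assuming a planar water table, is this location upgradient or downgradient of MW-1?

Differences from MW-1: to MW-2 (Δx, Δy, Δh) = (95, -105, +0.65); to MW-3 = (100, -180, -0.36).
Solve a·Δx + b·Δy = Δh: det = 95·(-180) − 100·(-105) = -6600.
∂h/∂x = [(+0.65)·(-180) − (-0.36)·(-105)] / -6600 = +0.02345
∂h/∂y = [95·(-0.36) − 100·(+0.65)] / -6600 = +0.01503
Head at (0, 75) = 893.93 + (+0.02345)·(-115) + (+0.01503)·(-215) = 888.00 ft.
That is lower than the 893.93 ft at MW-1, so the point is downgradient.

downgradient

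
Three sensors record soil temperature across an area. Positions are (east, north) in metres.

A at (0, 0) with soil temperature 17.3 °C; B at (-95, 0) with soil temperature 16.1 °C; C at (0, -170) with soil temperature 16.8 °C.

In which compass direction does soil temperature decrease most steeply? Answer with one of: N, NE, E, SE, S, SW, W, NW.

W

∂T/∂x = (16.1 − 17.3) / (-95 − 0) = +0.01263
∂T/∂y = (16.8 − 17.3) / (-170 − 0) = +0.002941
Steepest decrease is along −∇f = (-0.01263 E, -0.002941 N) → west.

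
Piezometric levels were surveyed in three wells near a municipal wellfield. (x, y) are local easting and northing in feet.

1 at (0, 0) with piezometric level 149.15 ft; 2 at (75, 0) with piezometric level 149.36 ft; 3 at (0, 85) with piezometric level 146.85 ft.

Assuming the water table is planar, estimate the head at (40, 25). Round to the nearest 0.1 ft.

∂h/∂x = (149.36 − 149.15) / (75 − 0) = +0.002800
∂h/∂y = (146.85 − 149.15) / (85 − 0) = -0.02706
h(40, 25) = 149.15 + (+0.002800)·(40) + (-0.02706)·(25) = 149.15 +0.112 -0.676 = 148.586 ft.

148.6 ft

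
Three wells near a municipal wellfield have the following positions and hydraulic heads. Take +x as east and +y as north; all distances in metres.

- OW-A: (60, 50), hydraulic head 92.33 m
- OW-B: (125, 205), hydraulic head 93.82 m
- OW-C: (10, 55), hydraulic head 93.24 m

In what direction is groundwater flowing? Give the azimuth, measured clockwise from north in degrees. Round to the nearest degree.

135°

Three-point gradient (reference OW-A): Δ to OW-B = (65, 155, +1.49), Δ to OW-C = (-50, 5, +0.91).
∂h/∂x = -0.01654, ∂h/∂y = +0.01655 (det = 8075).
Flow direction (−∇h) has components (+0.01654 E, -0.01655 N).
Azimuth = atan2(E, N) = atan2(+0.01654, -0.01655) = 135.0° ≈ 135°.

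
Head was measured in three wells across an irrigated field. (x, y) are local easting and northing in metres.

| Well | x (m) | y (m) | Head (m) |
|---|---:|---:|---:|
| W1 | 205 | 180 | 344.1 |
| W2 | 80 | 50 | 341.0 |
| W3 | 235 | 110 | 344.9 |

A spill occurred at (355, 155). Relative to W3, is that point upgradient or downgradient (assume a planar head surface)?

upgradient

With h = a·x + b·y + c and W1 as origin, the differences give:
  (-125)·a + (-130)·b = -3.1
  30·a + (-70)·b = +0.8
Eliminate b (×(-70) and ×(-130), subtract): 12650·a = 321.00 → a = ∂h/∂x = +0.02538
Back-substitute: b = ∂h/∂y = -0.0005534.
Head at (355, 155) = 344.1 + (+0.02538)·(150) + (-0.0005534)·(-25) = 347.92 m.
That is higher than the 344.9 m at W3, so the point is upgradient.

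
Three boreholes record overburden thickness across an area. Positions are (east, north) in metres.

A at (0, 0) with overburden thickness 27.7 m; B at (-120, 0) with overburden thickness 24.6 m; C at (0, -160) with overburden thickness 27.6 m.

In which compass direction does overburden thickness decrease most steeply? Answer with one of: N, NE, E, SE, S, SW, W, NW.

∂d/∂x = (24.6 − 27.7) / (-120 − 0) = +0.02583
∂d/∂y = (27.6 − 27.7) / (-160 − 0) = +0.0006250
Steepest decrease is along −∇f = (-0.02583 E, -0.0006250 N) → west.

W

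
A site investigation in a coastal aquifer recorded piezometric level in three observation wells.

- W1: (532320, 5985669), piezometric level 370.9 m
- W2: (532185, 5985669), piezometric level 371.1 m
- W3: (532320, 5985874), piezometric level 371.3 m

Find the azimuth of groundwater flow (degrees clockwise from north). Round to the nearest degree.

∂h/∂x = (371.1 − 370.9) / (532185 − 532320) = -0.001481
∂h/∂y = (371.3 − 370.9) / (5985874 − 5985669) = +0.001951
Flow direction (−∇h) has components (+0.001481 E, -0.001951 N).
Azimuth = atan2(E, N) = atan2(+0.001481, -0.001951) = 142.8° ≈ 143°.

143°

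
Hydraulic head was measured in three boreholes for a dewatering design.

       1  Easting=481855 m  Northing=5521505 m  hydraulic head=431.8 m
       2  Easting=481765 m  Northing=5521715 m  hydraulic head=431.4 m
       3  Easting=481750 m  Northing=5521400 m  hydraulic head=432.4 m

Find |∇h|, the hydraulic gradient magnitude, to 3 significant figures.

With h = a·x + b·y + c and 1 as origin, the differences give:
  (-90)·a + 210·b = -0.4
  (-105)·a + (-105)·b = +0.6
Eliminate b (×(-105) and ×210, subtract): 31500·a = -84.00 → a = ∂h/∂x = -0.002667
Back-substitute: b = ∂h/∂y = -0.003048.
|∇h| = √(-0.002667² + -0.003048²) = 0.00405

0.00405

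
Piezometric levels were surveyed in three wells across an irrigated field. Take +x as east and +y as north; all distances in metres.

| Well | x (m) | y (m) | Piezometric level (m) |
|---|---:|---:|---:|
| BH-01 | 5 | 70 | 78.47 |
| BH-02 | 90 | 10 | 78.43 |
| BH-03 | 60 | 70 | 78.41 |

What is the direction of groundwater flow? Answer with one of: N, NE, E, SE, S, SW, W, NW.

With h = a·x + b·y + c and BH-01 as origin, the differences give:
  85·a + (-60)·b = -0.04
  55·a + 0·b = -0.06
Eliminate b (×0 and ×(-60), subtract): 3300·a = -3.600 → a = ∂h/∂x = -0.001091
Back-substitute: b = ∂h/∂y = -0.0008788.
Flow = −∇h = (+0.001091 east, +0.0008788 north), which points northeast.

NE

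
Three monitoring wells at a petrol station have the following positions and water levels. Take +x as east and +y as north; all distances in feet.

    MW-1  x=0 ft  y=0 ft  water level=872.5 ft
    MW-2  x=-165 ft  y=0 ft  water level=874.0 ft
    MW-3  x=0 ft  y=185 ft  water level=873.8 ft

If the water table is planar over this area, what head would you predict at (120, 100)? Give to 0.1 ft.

872.1 ft

∂h/∂x = (874.0 − 872.5) / (-165 − 0) = -0.009091
∂h/∂y = (873.8 − 872.5) / (185 − 0) = +0.007027
h(120, 100) = 872.5 + (-0.009091)·(120) + (+0.007027)·(100) = 872.5 -1.091 +0.703 = 872.112 ft.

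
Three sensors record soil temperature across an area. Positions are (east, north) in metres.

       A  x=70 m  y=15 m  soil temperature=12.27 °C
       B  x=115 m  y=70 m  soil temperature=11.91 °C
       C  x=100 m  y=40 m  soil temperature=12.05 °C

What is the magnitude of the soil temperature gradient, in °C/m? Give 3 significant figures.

Taking A as reference: B−A = (45, 55, -0.36); C−A = (30, 25, -0.22).
Determinant of the coordinate differences = 45·25 − 30·55 = -525.
∂T/∂x = [(-0.36)·25 − (-0.22)·55] / -525 = -0.005905
∂T/∂y = [45·(-0.22) − 30·(-0.36)] / -525 = -0.001714
|∇f| = √(-0.005905² + -0.001714²) = 0.006149 °C/m

0.00615 °C/m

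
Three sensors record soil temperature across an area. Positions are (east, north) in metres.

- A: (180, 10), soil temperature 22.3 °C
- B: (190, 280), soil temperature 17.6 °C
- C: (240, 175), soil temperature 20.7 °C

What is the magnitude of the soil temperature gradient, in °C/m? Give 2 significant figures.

0.030 °C/m

Three-point gradient (reference A): Δ to B = (10, 270, -4.7), Δ to C = (60, 165, -1.6).
∂T/∂x = +0.02361, ∂T/∂y = -0.01828 (det = -14550).
|∇f| = √(0.02361² + -0.01828²) = 0.02986 °C/m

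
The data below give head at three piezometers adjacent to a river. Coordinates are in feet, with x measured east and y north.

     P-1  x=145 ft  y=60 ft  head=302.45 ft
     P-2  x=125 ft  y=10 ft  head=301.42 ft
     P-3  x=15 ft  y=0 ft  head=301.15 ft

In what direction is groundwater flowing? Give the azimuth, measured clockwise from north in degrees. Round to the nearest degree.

Taking P-1 as reference: P-2−P-1 = (-20, -50, -1.03); P-3−P-1 = (-130, -60, -1.30).
Determinant of the coordinate differences = (-20)·(-60) − (-130)·(-50) = -5300.
∂h/∂x = [(-1.03)·(-60) − (-1.30)·(-50)] / -5300 = +0.0006038
∂h/∂y = [(-20)·(-1.30) − (-130)·(-1.03)] / -5300 = +0.02036
Flow direction (−∇h) has components (-0.0006038 E, -0.02036 N).
Azimuth = atan2(E, N) = atan2(-0.0006038, -0.02036) = 181.7° ≈ 182°.

182°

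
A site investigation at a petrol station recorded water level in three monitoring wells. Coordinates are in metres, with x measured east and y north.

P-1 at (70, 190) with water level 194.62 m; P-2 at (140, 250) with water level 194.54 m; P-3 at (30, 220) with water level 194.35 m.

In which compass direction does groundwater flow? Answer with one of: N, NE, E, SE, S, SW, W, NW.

Differences from P-1: to P-2 (Δx, Δy, Δh) = (70, 60, -0.08); to P-3 = (-40, 30, -0.27).
Determinant of the coordinate differences = 70·30 − (-40)·60 = 4500.
∂h/∂x = [(-0.08)·30 − (-0.27)·60] / 4500 = +0.003067
∂h/∂y = [70·(-0.27) − (-40)·(-0.08)] / 4500 = -0.004911
Flow = −∇h = (-0.003067 east, +0.004911 north), which points northwest.

NW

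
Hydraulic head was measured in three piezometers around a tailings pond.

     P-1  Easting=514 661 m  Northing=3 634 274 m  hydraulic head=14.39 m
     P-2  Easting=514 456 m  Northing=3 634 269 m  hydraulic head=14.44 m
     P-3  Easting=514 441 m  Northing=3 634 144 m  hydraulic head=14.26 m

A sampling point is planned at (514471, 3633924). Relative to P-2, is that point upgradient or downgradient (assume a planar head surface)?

With h = a·x + b·y + c and P-1 as origin, the differences give:
  (-205)·a + (-5)·b = +0.05
  (-220)·a + (-130)·b = -0.13
Eliminate b (×(-130) and ×(-5), subtract): 25550·a = -7.150 → a = ∂h/∂x = -0.0002798
Back-substitute: b = ∂h/∂y = +0.001474.
Head at (514471, 3633924) = 14.39 + (-0.0002798)·(-190) + (+0.001474)·(-350) = 13.93 m.
That is lower than the 14.44 m at P-2, so the point is downgradient.

downgradient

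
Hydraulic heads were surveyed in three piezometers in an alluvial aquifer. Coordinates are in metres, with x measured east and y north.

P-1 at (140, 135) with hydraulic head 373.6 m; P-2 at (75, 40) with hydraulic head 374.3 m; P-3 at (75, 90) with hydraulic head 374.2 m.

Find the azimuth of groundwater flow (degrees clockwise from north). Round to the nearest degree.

Differences from P-1: to P-2 (Δx, Δy, Δh) = (-65, -95, +0.7); to P-3 = (-65, -45, +0.6).
Determinant of the coordinate differences = (-65)·(-45) − (-65)·(-95) = -3250.
∂h/∂x = [(+0.7)·(-45) − (+0.6)·(-95)] / -3250 = -0.007846
∂h/∂y = [(-65)·(+0.6) − (-65)·(+0.7)] / -3250 = -0.002000
Flow direction (−∇h) has components (+0.007846 E, +0.002000 N).
Azimuth = atan2(E, N) = atan2(+0.007846, +0.002000) = 75.7° ≈ 076°.

076°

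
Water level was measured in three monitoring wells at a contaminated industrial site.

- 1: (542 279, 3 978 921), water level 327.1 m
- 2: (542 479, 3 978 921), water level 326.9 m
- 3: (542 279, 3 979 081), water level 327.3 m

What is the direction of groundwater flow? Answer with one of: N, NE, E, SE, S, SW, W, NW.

SE

∂h/∂x = (326.9 − 327.1) / (542479 − 542279) = -0.001000
∂h/∂y = (327.3 − 327.1) / (3979081 − 3978921) = +0.001250
Flow = −∇h = (+0.001000 east, -0.001250 north), which points southeast.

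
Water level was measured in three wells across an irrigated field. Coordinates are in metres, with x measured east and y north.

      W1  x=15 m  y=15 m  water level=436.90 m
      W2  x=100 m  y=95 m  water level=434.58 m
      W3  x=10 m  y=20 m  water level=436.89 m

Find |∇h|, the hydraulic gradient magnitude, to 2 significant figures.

Taking W1 as reference: W2−W1 = (85, 80, -2.32); W3−W1 = (-5, 5, -0.01).
Determinant of the coordinate differences = 85·5 − (-5)·80 = 825.
∂h/∂x = [(-2.32)·5 − (-0.01)·80] / 825 = -0.01309
∂h/∂y = [85·(-0.01) − (-5)·(-2.32)] / 825 = -0.01509
|∇h| = √(-0.01309² + -0.01509²) = 0.01998

0.020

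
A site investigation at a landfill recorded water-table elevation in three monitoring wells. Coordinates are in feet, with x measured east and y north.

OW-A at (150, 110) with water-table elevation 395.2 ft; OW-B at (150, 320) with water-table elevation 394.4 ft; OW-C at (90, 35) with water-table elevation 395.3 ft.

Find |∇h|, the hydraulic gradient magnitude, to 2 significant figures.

Three-point gradient (reference OW-A): Δ to OW-B = (0, 210, -0.8), Δ to OW-C = (-60, -75, +0.1).
∂h/∂x = +0.003095, ∂h/∂y = -0.003810 (det = 12600).
|∇h| = √(0.003095² + -0.003810²) = 0.004909

0.0049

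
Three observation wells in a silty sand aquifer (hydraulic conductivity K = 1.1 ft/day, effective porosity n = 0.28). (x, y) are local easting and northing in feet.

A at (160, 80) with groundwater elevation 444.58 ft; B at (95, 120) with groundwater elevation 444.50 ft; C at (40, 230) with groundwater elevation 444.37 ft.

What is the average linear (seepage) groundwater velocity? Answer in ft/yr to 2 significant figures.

1.6 ft/yr

Differences from A: to B (Δx, Δy, Δh) = (-65, 40, -0.08); to C = (-120, 150, -0.21).
Determinant of the coordinate differences = (-65)·150 − (-120)·40 = -4950.
∂h/∂x = [(-0.08)·150 − (-0.21)·40] / -4950 = +0.0007273
∂h/∂y = [(-65)·(-0.21) − (-120)·(-0.08)] / -4950 = -0.0008182
|∇h| = √(0.0007273² + -0.0008182²) = 0.001095
Seepage velocity v = K·i/n = 1.1 × 0.001095 / 0.28 = 0.004302 ft/day = 1.571 ft/yr.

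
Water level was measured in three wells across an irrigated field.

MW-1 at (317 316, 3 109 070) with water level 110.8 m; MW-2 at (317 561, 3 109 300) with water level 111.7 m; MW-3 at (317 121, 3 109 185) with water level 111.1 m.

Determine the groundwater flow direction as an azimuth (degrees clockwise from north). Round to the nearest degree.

188°

Three-point gradient (reference MW-1): Δ to MW-2 = (245, 230, +0.9), Δ to MW-3 = (-195, 115, +0.3).
∂h/∂x = +0.0004724, ∂h/∂y = +0.003410 (det = 73025).
Flow direction (−∇h) has components (-0.0004724 E, -0.003410 N).
Azimuth = atan2(E, N) = atan2(-0.0004724, -0.003410) = 187.9° ≈ 188°.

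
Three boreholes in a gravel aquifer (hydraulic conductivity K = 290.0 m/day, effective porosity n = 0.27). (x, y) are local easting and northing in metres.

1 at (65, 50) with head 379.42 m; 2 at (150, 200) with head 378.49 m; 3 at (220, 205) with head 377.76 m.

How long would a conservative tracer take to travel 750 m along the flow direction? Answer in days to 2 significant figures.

With h = a·x + b·y + c and 1 as origin, the differences give:
  85·a + 150·b = -0.93
  155·a + 155·b = -1.66
Eliminate b (×155 and ×150, subtract): -10075·a = 104.850 → a = ∂h/∂x = -0.01041
Back-substitute: b = ∂h/∂y = -0.0003027.
|∇h| = √(-0.01041² + -0.0003027²) = 0.01041
Seepage velocity v = K·i/n = 290.0 × 0.01041 / 0.27 = 11.18 m/day.
t = 750 / 11.18 = 67.08 days.

67 days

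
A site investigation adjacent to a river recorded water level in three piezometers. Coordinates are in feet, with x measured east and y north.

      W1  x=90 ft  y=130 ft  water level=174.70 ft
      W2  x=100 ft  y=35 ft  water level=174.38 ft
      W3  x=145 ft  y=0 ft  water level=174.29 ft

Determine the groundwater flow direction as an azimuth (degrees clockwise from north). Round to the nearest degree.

191°

Taking W1 as reference: W2−W1 = (10, -95, -0.32); W3−W1 = (55, -130, -0.41).
Solve a·Δx + b·Δy = Δh: det = 10·(-130) − 55·(-95) = 3925.
∂h/∂x = [(-0.32)·(-130) − (-0.41)·(-95)] / 3925 = +0.0006752
∂h/∂y = [10·(-0.41) − 55·(-0.32)] / 3925 = +0.003439
Flow direction (−∇h) has components (-0.0006752 E, -0.003439 N).
Azimuth = atan2(E, N) = atan2(-0.0006752, -0.003439) = 191.1° ≈ 191°.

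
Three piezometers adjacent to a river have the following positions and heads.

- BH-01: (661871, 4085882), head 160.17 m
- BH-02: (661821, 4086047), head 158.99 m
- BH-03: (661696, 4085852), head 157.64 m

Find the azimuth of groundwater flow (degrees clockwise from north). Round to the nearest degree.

280°

With h = a·x + b·y + c and BH-01 as origin, the differences give:
  (-50)·a + 165·b = -1.18
  (-175)·a + (-30)·b = -2.53
Eliminate b (×(-30) and ×165, subtract): 30375·a = 452.850 → a = ∂h/∂x = +0.01491
Back-substitute: b = ∂h/∂y = -0.002634.
Flow direction (−∇h) has components (-0.01491 E, +0.002634 N).
Azimuth = atan2(E, N) = atan2(-0.01491, +0.002634) = 280.0° ≈ 280°.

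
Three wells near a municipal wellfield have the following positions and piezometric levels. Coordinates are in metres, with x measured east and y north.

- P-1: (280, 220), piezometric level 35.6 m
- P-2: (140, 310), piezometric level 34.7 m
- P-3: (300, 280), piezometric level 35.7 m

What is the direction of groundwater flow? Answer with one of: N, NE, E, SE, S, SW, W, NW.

W

Taking P-1 as reference: P-2−P-1 = (-140, 90, -0.9); P-3−P-1 = (20, 60, +0.1).
Solve a·Δx + b·Δy = Δh: det = (-140)·60 − 20·90 = -10200.
∂h/∂x = [(-0.9)·60 − (+0.1)·90] / -10200 = +0.006176
∂h/∂y = [(-140)·(+0.1) − 20·(-0.9)] / -10200 = -0.0003922
Flow = −∇h = (-0.006176 east, +0.0003922 north), which points west.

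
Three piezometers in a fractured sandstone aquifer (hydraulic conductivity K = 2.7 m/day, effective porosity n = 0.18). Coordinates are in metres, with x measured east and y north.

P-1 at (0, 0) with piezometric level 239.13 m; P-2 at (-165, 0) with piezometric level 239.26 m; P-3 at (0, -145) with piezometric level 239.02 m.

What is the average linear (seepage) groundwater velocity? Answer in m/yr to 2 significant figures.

∂h/∂x = (239.26 − 239.13) / (-165 − 0) = -0.0007879
∂h/∂y = (239.02 − 239.13) / (-145 − 0) = +0.0007586
|∇h| = √(-0.0007879² + 0.0007586²) = 0.001094
Seepage velocity v = K·i/n = 2.7 × 0.001094 / 0.18 = 0.01641 m/day = 5.994 m/yr.

6.0 m/yr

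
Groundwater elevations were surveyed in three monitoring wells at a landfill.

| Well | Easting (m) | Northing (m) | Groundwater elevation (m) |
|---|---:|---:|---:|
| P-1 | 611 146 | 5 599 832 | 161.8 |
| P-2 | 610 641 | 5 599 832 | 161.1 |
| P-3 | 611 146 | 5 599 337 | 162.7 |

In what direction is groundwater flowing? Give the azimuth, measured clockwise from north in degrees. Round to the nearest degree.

323°

∂h/∂x = (161.1 − 161.8) / (610641 − 611146) = +0.001386
∂h/∂y = (162.7 − 161.8) / (5599337 − 5599832) = -0.001818
Flow direction (−∇h) has components (-0.001386 E, +0.001818 N).
Azimuth = atan2(E, N) = atan2(-0.001386, +0.001818) = 322.7° ≈ 323°.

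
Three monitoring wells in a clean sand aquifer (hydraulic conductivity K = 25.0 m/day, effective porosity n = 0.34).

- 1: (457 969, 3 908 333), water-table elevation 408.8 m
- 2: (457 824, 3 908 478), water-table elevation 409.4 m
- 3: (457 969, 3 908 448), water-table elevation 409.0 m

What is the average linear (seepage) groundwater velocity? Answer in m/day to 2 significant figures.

0.22 m/day

Taking 1 as reference: 2−1 = (-145, 145, +0.6); 3−1 = (0, 115, +0.2).
Determinant of the coordinate differences = (-145)·115 − 0·145 = -16675.
∂h/∂x = [(+0.6)·115 − (+0.2)·145] / -16675 = -0.002399
∂h/∂y = [(-145)·(+0.2) − 0·(+0.6)] / -16675 = +0.001739
|∇h| = √(-0.002399² + 0.001739²) = 0.002963
Seepage velocity v = K·i/n = 25.0 × 0.002963 / 0.34 = 0.2179 m/day.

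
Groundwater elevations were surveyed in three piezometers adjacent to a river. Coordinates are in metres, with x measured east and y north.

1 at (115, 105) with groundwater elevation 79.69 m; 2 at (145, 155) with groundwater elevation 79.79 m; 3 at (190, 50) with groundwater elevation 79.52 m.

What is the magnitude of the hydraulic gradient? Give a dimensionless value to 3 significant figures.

0.00240

With h = a·x + b·y + c and 1 as origin, the differences give:
  30·a + 50·b = +0.10
  75·a + (-55)·b = -0.17
Eliminate b (×(-55) and ×50, subtract): -5400·a = 3.000 → a = ∂h/∂x = -0.0005556
Back-substitute: b = ∂h/∂y = +0.002333.
|∇h| = √(-0.0005556² + 0.002333²) = 0.002398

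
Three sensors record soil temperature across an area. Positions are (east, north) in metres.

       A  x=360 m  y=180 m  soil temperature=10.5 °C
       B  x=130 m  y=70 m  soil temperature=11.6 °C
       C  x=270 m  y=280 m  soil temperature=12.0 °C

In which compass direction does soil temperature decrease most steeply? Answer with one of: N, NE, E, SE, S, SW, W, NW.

SE

Differences from A: to B (Δx, Δy, Δh) = (-230, -110, +1.1); to C = (-90, 100, +1.5).
Solve a·Δx + b·Δy = ΔT: det = (-230)·100 − (-90)·(-110) = -32900.
∂T/∂x = [(+1.1)·100 − (+1.5)·(-110)] / -32900 = -0.008359
∂T/∂y = [(-230)·(+1.5) − (-90)·(+1.1)] / -32900 = +0.007477
Steepest decrease is along −∇f = (+0.008359 E, -0.007477 N) → southeast.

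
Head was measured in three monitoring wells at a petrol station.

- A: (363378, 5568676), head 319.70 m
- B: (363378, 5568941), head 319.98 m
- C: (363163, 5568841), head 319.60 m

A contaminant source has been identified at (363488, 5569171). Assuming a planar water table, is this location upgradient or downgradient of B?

Taking A as reference: B−A = (0, 265, +0.28); C−A = (-215, 165, -0.10).
Solve a·Δx + b·Δy = Δh: det = 0·165 − (-215)·265 = 56975.
∂h/∂x = [(+0.28)·165 − (-0.10)·265] / 56975 = +0.001276
∂h/∂y = [0·(-0.10) − (-215)·(+0.28)] / 56975 = +0.001057
Head at (363488, 5569171) = 319.70 + (+0.001276)·(110) + (+0.001057)·(495) = 320.36 m.
That is higher than the 319.98 m at B, so the point is upgradient.

upgradient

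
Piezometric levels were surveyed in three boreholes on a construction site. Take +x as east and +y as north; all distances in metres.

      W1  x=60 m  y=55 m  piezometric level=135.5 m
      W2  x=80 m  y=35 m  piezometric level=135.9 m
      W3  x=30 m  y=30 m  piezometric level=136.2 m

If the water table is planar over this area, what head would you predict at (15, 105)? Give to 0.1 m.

134.5 m

Differences from W1: to W2 (Δx, Δy, Δh) = (20, -20, +0.4); to W3 = (-30, -25, +0.7).
Solve a·Δx + b·Δy = Δh: det = 20·(-25) − (-30)·(-20) = -1100.
∂h/∂x = [(+0.4)·(-25) − (+0.7)·(-20)] / -1100 = -0.003636
∂h/∂y = [20·(+0.7) − (-30)·(+0.4)] / -1100 = -0.02364
h(15, 105) = 135.5 + (-0.003636)·(-45) + (-0.02364)·(50) = 135.5 +0.164 -1.182 = 134.482 m.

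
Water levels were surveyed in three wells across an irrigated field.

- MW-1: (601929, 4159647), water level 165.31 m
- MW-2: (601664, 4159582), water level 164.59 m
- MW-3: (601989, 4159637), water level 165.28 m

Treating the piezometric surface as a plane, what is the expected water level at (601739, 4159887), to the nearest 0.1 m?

167.0 m

Taking MW-1 as reference: MW-2−MW-1 = (-265, -65, -0.72); MW-3−MW-1 = (60, -10, -0.03).
Solve a·Δx + b·Δy = Δh: det = (-265)·(-10) − 60·(-65) = 6550.
∂h/∂x = [(-0.72)·(-10) − (-0.03)·(-65)] / 6550 = +0.0008015
∂h/∂y = [(-265)·(-0.03) − 60·(-0.72)] / 6550 = +0.007809
h(601739, 4159887) = 165.31 + (+0.0008015)·(-190) + (+0.007809)·(240) = 165.31 -0.152 +1.874 = 167.032 m.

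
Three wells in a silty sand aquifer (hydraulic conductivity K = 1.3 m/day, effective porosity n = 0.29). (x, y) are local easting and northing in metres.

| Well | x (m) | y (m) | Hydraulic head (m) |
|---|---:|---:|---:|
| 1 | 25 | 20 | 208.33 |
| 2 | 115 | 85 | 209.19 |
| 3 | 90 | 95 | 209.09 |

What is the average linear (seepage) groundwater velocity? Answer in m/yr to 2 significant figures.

With h = a·x + b·y + c and 1 as origin, the differences give:
  90·a + 65·b = +0.86
  65·a + 75·b = +0.76
Eliminate b (×75 and ×65, subtract): 2525·a = 15.100 → a = ∂h/∂x = +0.005980
Back-substitute: b = ∂h/∂y = +0.004950.
|∇h| = √(0.005980² + 0.004950²) = 0.007763
Seepage velocity v = K·i/n = 1.3 × 0.007763 / 0.29 = 0.0348 m/day = 12.71 m/yr.

13 m/yr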